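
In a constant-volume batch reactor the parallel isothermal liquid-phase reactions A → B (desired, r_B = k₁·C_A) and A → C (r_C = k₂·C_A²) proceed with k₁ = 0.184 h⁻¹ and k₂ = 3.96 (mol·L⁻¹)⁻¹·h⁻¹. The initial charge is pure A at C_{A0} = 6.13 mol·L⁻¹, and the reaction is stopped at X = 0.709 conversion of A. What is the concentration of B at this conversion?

C_A = C_{A0}(1−X) = 1.784 mol·L⁻¹.
Along a PFR/batch, dC_B/dC_A = −r_B/(r_B+r_C) = −k₁/(k₁+k₂·C_A).
Integrating from C_{A0} to C_A: C_B = (0.184/3.96)·ln[(0.184+3.96·6.13)/(0.184+3.96·1.78)] = 0.04646·ln(24.46/7.248) = 0.05651 mol·L⁻¹.

0.0565 mol·L⁻¹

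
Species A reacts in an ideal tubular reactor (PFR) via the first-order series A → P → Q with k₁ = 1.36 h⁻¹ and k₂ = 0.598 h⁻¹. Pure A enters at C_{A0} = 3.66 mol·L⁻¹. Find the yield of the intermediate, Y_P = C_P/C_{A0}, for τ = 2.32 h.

0.370

The intermediate concentration in a first-order A→B→C sequence is C_P = k₁C_{A0}(e^(−k₁τ) − e^(−k₂τ))/(k₂−k₁).
e^(−k₁τ) = e^(−1.36×2.32) = e^(−3.155) = 0.04263; e^(−k₂τ) = e^(−1.387) = 0.2497.
C_P = 1.36×3.66/(0.598−1.36) × (0.04263−0.2497) = (-6.532)×(-0.2071) = 1.353 mol·L⁻¹.
Y_P = C_P/C_{A0} = 1.353/3.66 = 0.370.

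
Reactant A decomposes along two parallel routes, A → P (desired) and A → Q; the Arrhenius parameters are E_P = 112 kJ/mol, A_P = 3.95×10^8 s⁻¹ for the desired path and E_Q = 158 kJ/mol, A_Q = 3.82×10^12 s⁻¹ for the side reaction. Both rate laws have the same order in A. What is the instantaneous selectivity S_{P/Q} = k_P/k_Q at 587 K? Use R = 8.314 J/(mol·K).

With equal orders, S_{P/Q} = k_P/k_Q = (A_P/A_Q)·exp[(E_Q−E_P)/(RT)].
(E_Q−E_P)/(RT) = (158−112)×10³/(8.314×587) = 46000/4880 = 9.426.
k_P/k_Q = (3.95×10^8/3.82×10^12)·exp(9.426) = 1.034×10^-4 × 12402 = 1.28.
Since E_P < E_Q, lowering the temperature improves selectivity toward P.

1.28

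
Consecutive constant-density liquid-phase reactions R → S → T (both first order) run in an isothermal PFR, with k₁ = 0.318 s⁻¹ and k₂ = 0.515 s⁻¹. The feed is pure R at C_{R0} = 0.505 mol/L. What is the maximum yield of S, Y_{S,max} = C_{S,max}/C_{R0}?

0.284

At the optimum, C_{S,max}/C_{R0} = (k₁/k₂)^[k₂/(k₂−k₁)].
= (0.318/0.515)^(0.515/(0.515−0.318)) = (0.6175)^(2.614) = 0.2836.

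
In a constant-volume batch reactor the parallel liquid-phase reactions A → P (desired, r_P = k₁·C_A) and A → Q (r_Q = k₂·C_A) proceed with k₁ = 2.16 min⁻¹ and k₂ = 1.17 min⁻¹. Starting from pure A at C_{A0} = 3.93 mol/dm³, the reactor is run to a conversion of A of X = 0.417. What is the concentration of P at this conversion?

1.06 mol/dm³

C_A = C_{A0}(1−X) = 2.291 mol/dm³.
Both paths are first order in A, so the instantaneous fraction to P is constant: dC_P/d(−C_A) = k₁/(k₁+k₂) = 0.6486.
C_P = 0.6486·(C_{A0}−C_A) = 0.6486×1.639 = 1.06 mol/dm³.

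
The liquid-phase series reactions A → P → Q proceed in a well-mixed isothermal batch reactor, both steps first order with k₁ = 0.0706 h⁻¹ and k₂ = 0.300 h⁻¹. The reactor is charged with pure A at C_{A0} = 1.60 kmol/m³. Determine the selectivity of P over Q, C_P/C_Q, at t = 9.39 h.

0.407

Solving the coupled first-order balances gives C_P(t) = [k₁/(k₂−k₁)]·C_{A0}·(e^(−k₁t) − e^(−k₂t)).
e^(−k₁t) = e^(−0.0706×9.39) = e^(−0.6629) = 0.5153; e^(−k₂t) = e^(−2.817) = 0.05979.
C_P = 0.0706×1.60/(0.300−0.0706) × (0.5153−0.05979) = 0.4924×0.4556 = 0.2243 kmol/m³.
C_A = C_{A0}e^(−k₁t) = 0.8245 kmol/m³, so C_Q = C_{A0}−C_A−C_P = 0.5511 kmol/m³; C_P/C_Q = 0.407.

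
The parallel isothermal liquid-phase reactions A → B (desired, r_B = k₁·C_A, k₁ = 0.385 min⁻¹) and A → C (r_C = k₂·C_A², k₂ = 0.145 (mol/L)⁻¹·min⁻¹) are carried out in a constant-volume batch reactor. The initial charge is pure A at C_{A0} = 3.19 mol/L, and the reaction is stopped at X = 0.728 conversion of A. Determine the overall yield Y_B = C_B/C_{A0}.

0.421

C_A = C_{A0}(1−X) = 0.8677 mol/L.
Along a PFR/batch, dC_B/dC_A = −r_B/(r_B+r_C) = −k₁/(k₁+k₂·C_A).
Integrating from C_{A0} to C_A: C_B = (0.385/0.145)·ln[(0.385+0.145·3.19)/(0.385+0.145·0.868)] = 2.655·ln(0.8476/0.5108) = 1.344 mol/L.
Y_B = C_B/C_{A0} = 1.344/3.19 = 0.421.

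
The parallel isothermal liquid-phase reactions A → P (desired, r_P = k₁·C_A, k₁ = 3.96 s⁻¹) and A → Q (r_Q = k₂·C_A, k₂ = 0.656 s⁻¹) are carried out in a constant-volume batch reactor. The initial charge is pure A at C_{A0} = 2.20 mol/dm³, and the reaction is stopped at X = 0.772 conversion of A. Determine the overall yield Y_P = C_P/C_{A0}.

C_A = C_{A0}(1−X) = 0.5016 mol/dm³.
Both paths are first order in A, so the instantaneous fraction to P is constant: dC_P/d(−C_A) = k₁/(k₁+k₂) = 0.8579.
C_P = 0.8579·(C_{A0}−C_A) = 0.8579×1.698 = 1.46 mol/dm³.
Y_P = C_P/C_{A0} = 1.457/2.20 = 0.662.

0.662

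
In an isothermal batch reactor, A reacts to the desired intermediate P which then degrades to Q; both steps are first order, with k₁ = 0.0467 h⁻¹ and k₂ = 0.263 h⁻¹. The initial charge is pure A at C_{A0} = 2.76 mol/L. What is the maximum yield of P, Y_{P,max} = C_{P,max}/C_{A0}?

0.122

For a first-order series the maximum intermediate yield is C_{P,max}/C_{A0} = (k₁/k₂)^[k₂/(k₂−k₁)].
= (0.0467/0.263)^(0.263/(0.263−0.0467)) = (0.1776)^(1.216) = 0.1223.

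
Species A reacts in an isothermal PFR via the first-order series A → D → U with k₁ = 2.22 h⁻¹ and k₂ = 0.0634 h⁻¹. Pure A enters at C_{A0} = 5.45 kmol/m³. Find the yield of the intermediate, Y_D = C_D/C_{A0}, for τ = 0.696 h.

The intermediate concentration in a first-order A→B→C sequence is C_D = k₁C_{A0}(e^(−k₁τ) − e^(−k₂τ))/(k₂−k₁).
e^(−k₁τ) = e^(−2.22×0.696) = e^(−1.545) = 0.2133; e^(−k₂τ) = e^(−0.04413) = 0.9568.
C_D = 2.22×5.45/(0.0634−2.22) × (0.2133−0.9568) = (-5.610)×(-0.7435) = 4.171 kmol/m³.
Y_D = C_D/C_{A0} = 4.171/5.45 = 0.765.

0.765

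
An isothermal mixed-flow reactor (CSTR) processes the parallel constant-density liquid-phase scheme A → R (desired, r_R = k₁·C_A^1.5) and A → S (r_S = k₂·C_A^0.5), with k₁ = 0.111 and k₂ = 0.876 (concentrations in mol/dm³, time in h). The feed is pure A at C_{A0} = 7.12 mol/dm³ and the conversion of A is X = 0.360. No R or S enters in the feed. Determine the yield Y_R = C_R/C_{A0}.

Exit C_A = C_{A0}(1−X) = 7.12×0.640 = 4.557 mol/dm³.
A CSTR operates uniformly at the exit composition, giving r_R = 1.080 and r_S = 1.870 (each k·C_A^n at C_A = 4.557).
Fraction of consumed A going to R: r_R/(r_R+r_S) = 0.3660.
C_R = 0.3660·C_{A0}·X = 0.3660×7.12×0.360 = 0.938 mol/dm³; Y_R = C_R/C_{A0} = 0.132.

0.132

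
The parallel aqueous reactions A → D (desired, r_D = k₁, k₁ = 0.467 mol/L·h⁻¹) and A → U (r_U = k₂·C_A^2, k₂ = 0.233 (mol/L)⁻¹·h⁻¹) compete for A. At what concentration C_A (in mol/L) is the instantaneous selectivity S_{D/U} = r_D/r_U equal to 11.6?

0.416 mol/L

S_{D/U} = (k₁/k₂)·C_A^-2 ⇒ C_A = (S·k₂/k₁)^(-0.5).
= (11.6×0.233/0.467)^(-0.5) = (5.788)^(-0.5) = 0.416 mol/L.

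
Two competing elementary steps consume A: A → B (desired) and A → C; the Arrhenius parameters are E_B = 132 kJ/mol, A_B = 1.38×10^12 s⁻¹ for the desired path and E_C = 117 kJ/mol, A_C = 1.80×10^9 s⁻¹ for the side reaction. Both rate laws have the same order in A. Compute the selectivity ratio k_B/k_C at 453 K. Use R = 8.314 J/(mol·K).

14.3

With equal orders, S_{B/C} = k_B/k_C = (A_B/A_C)·exp[(E_C−E_B)/(RT)].
(E_C−E_B)/(RT) = (117−132)×10³/(8.314×453) = -15000/3766 = -3.983.
k_B/k_C = (1.38×10^12/1.80×10^9)·exp(-3.983) = 766.7 × 0.01863 = 14.3.
Since E_B > E_C, raising the temperature improves selectivity toward B.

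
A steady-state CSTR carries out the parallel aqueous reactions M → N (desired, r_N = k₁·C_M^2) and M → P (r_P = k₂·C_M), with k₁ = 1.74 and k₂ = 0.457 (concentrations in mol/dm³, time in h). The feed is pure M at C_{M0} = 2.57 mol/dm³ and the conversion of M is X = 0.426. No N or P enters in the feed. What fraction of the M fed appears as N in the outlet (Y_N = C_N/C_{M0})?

Exit C_M = C_{M0}(1−X) = 2.57×0.574 = 1.475 mol/dm³.
Rates in a CSTR are evaluated at the outlet concentration: r_N = 1.74×1.475^2 = 3.787, r_P = 0.457×1.475 = 0.6742.
Fraction of consumed M going to N: r_N/(r_N+r_P) = 0.8489.
C_N = 0.8489·C_{M0}·X = 0.8489×2.57×0.426 = 0.929 mol/dm³; Y_N = C_N/C_{M0} = 0.362.

0.362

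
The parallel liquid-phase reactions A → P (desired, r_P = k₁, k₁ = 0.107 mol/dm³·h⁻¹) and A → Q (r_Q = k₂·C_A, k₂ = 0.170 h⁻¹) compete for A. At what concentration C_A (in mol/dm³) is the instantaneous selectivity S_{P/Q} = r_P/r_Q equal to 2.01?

0.313 mol/dm³

S_{P/Q} = (k₁/k₂)·C_A⁻¹ ⇒ C_A = (S·k₂/k₁)^(-1).
= (2.01×0.170/0.107)^(-1) = (3.193)^(-1) = 0.313 mol/dm³.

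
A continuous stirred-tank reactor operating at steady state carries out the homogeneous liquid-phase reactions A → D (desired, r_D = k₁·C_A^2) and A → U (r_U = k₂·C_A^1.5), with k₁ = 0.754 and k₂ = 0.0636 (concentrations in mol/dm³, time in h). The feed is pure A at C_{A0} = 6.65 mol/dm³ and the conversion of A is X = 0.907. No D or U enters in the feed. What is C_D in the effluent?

5.45 mol/dm³

Exit C_A = C_{A0}(1−X) = 6.65×0.0930 = 0.6184 mol/dm³.
A CSTR operates uniformly at the exit composition, giving r_D = 0.2884 and r_U = 0.03093 (each k·C_A^n at C_A = 0.6184).
Fraction of consumed A going to D: r_D/(r_D+r_U) = 0.9031.
C_D = 0.9031·C_{A0}·X = 0.9031×6.65×0.907 = 5.45 mol/dm³.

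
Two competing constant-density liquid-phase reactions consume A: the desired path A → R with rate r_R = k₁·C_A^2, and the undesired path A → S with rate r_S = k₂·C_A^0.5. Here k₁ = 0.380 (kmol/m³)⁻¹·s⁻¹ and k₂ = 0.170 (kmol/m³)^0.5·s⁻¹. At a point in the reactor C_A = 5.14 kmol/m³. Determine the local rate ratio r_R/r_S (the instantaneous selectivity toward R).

26.0

S_{R/S} = r_R/r_S = (k₁·C_A^2)/(k₂·C_A^0.5) = (k₁/k₂)·C_A^1.5.
= (0.380×5.140^2) / (0.170×5.140^0.5) = 10.04/0.3854 = 26.0.
Since the desired path is higher order in A, keeping C_A high (PFR or concentrated feed) favours R.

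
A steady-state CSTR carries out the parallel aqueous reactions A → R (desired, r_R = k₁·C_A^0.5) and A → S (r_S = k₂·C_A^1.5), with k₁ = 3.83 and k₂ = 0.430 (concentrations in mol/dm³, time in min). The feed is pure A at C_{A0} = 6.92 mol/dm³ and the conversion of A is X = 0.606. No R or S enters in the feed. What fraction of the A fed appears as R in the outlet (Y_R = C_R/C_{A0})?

0.464

Exit C_A = C_{A0}(1−X) = 6.92×0.394 = 2.726 mol/dm³.
A CSTR operates uniformly at the exit composition, giving r_R = 6.324 and r_S = 1.936 (each k·C_A^n at C_A = 2.726).
Fraction of consumed A going to R: r_R/(r_R+r_S) = 0.7656.
C_R = 0.7656·C_{A0}·X = 0.7656×6.92×0.606 = 3.21 mol/dm³; Y_R = C_R/C_{A0} = 0.464.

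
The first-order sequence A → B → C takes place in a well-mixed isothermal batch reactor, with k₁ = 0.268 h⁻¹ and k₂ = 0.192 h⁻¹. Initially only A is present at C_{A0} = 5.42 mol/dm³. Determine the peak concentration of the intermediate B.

2.33 mol/dm³

Evaluating C_B at t_opt = ln(k₂/k₁)/(k₂−k₁) gives C_{B,max}/C_{A0} = (k₁/k₂)^[k₂/(k₂−k₁)].
= (0.268/0.192)^(0.192/(0.192−0.268)) = (1.396)^(-2.526) = 0.4306.
C_{B,max} = 0.4306×5.42 = 2.33 mol/dm³.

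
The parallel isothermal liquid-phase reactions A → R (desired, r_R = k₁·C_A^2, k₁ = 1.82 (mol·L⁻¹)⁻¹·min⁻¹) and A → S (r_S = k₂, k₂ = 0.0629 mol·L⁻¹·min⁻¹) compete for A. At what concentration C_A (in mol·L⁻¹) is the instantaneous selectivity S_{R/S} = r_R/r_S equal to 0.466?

S_{R/S} = (k₁/k₂)·C_A^2 ⇒ C_A = (S·k₂/k₁)^(0.5).
= (0.466×0.0629/1.82)^(0.5) = (0.01611)^(0.5) = 0.127 mol·L⁻¹.

0.127 mol·L⁻¹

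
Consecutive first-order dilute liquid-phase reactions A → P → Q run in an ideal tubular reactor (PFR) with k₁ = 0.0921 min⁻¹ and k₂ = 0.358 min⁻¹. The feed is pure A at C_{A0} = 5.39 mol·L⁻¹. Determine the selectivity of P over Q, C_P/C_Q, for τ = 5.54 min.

The intermediate concentration in a first-order A→B→C sequence is C_P = k₁C_{A0}(e^(−k₁τ) − e^(−k₂τ))/(k₂−k₁).
e^(−k₁τ) = e^(−0.0921×5.54) = e^(−0.5102) = 0.6004; e^(−k₂τ) = e^(−1.983) = 0.1376.
C_P = 0.0921×5.39/(0.358−0.0921) × (0.6004−0.1376) = 1.867×0.4627 = 0.8639 mol·L⁻¹.
C_A = C_{A0}e^(−k₁τ) = 3.236 mol·L⁻¹, so C_Q = C_{A0}−C_A−C_P = 1.290 mol·L⁻¹; C_P/C_Q = 0.670.

0.670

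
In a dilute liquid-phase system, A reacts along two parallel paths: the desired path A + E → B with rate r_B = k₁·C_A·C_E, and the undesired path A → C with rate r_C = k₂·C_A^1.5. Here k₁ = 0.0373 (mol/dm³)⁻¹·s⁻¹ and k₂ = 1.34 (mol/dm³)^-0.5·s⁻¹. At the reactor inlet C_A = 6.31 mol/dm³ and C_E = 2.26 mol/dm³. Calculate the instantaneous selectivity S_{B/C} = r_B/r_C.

S_{B/C} = r_B/r_C = (k₁·C_A·C_E)/(k₂·C_A^1.5) = (k₁/k₂)·C_A^-0.5·C_E.
= (0.0373×6.310×2.260) / (1.34×6.310^1.5) = 0.5319/21.24 = 0.0250.
The undesired path is higher order in A, so low C_A (CSTR or dilute feed) favours B.

0.0250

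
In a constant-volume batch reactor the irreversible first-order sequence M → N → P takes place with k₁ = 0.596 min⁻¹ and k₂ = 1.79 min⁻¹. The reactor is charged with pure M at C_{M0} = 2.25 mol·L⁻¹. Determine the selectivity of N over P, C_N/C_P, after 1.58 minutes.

Solving the coupled first-order balances gives C_N(t) = [k₁/(k₂−k₁)]·C_{M0}·(e^(−k₁t) − e^(−k₂t)).
e^(−k₁t) = e^(−0.596×1.58) = e^(−0.9417) = 0.3900; e^(−k₂t) = e^(−2.828) = 0.05912.
C_N = 0.596×2.25/(1.79−0.596) × (0.3900−0.05912) = 1.123×0.3309 = 0.3716 mol·L⁻¹.
C_M = C_{M0}e^(−k₁t) = 0.8774 mol·L⁻¹, so C_P = C_{M0}−C_M−C_N = 1.001 mol·L⁻¹; C_N/C_P = 0.371.

0.371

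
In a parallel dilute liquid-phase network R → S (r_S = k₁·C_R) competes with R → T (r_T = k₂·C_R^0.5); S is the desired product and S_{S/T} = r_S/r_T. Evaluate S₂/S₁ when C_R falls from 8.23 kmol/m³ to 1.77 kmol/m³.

S_{S/T} = (k₁/k₂)·C_R^0.5, so S₂/S₁ = (C_{R,2}/C_{R,1})^0.5.
= (1.77/8.23)^0.5 = (0.2151)^0.5 = 0.464.
Selectivity toward S falls as C_R falls — high-concentration operation is favoured.

0.464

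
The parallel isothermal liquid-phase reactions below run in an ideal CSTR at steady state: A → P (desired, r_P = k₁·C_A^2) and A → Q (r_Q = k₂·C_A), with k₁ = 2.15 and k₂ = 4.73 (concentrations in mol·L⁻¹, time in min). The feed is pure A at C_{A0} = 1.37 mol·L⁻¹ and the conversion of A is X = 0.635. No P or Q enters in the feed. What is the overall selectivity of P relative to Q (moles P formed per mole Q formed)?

0.227

Exit C_A = C_{A0}(1−X) = 1.37×0.365 = 0.5000 mol·L⁻¹.
A CSTR operates uniformly at the exit composition, giving r_P = 0.5376 and r_Q = 2.365 (each k·C_A^n at C_A = 0.5000).
Overall selectivity = C_P/C_Q = r_Pτ/(r_Qτ) = r_P/r_Q = 0.227.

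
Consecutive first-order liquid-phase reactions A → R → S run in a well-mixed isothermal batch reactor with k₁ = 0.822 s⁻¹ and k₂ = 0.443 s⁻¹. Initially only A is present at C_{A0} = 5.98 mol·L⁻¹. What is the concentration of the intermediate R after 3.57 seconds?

1.98 mol·L⁻¹

The intermediate concentration in a first-order A→B→C sequence is C_R = k₁C_{A0}(e^(−k₁t) − e^(−k₂t))/(k₂−k₁).
e^(−k₁t) = e^(−0.822×3.57) = e^(−2.935) = 0.05316; e^(−k₂t) = e^(−1.582) = 0.2057.
C_R = 0.822×5.98/(0.443−0.822) × (0.05316−0.2057) = (-12.97)×(-0.1525) = 1.978 mol·L⁻¹.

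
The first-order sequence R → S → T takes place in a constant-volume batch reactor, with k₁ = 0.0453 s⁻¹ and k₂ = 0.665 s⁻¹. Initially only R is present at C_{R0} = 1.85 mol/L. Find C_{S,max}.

0.104 mol/L

At the optimum, C_{S,max}/C_{R0} = (k₁/k₂)^[k₂/(k₂−k₁)].
= (0.0453/0.665)^(0.665/(0.665−0.0453)) = (0.06812)^(1.073) = 0.05597.
C_{S,max} = 0.05597×1.85 = 0.104 mol/L.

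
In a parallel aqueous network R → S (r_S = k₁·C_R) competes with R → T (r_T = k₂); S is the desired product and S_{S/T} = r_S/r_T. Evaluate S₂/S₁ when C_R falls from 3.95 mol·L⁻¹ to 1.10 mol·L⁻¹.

S_{S/T} = (k₁/k₂)·C_R, so S₂/S₁ = (C_{R,2}/C_{R,1}).
= 1.10/3.95 = 0.278.
Selectivity toward S falls as C_R falls — high-concentration operation is favoured.

0.278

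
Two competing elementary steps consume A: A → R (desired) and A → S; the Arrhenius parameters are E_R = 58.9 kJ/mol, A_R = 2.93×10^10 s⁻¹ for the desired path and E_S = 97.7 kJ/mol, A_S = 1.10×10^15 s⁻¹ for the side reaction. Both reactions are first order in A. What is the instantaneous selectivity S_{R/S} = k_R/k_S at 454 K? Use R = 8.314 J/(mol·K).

Since both paths have the same order in A, the concentration cancels and S_{R/S} = k_R/k_S = (A_R/A_S)·exp[(E_S−E_R)/(RT)].
(E_S−E_R)/(RT) = (97.7−58.9)×10³/(8.314×454) = 38800/3775 = 10.28.
k_R/k_S = (2.93×10^10/1.10×10^15)·exp(10.28) = 2.664×10^-5 × 29125 = 0.776.

0.776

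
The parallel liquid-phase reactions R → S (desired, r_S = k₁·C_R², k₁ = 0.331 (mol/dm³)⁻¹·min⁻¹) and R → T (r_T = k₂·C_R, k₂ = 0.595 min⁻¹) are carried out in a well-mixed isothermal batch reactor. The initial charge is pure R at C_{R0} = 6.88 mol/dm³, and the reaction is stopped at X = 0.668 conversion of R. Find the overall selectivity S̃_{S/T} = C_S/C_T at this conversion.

C_R = C_{R0}(1−X) = 2.284 mol/dm³.
Along a PFR/batch, dC_T/dC_R = −r_T/(r_S+r_T) = −k₂/(k₂+k₁·C_R).
Integrating from C_{R0} to C_R: C_T = (0.595/0.331)·ln[(0.595+0.331·6.88)/(0.595+0.331·2.28)] = 1.798·ln(2.872/1.351) = 1.356 mol/dm³.
Then C_S = (C_{R0}−C_R) − C_T = 4.596 − 1.356 = 3.240 mol/dm³.
S̃_{S/T} = C_S/C_T = 3.240/1.356 = 2.39.

2.39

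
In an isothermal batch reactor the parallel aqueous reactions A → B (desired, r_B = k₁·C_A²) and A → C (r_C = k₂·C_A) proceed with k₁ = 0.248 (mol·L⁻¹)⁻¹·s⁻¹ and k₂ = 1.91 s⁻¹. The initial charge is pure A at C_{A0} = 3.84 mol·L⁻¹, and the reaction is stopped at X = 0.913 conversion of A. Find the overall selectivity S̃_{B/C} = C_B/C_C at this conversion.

C_A = C_{A0}(1−X) = 0.3341 mol·L⁻¹.
Along a PFR/batch, dC_C/dC_A = −r_C/(r_B+r_C) = −k₂/(k₂+k₁·C_A).
Integrating from C_{A0} to C_A: C_C = (1.91/0.248)·ln[(1.91+0.248·3.84)/(1.91+0.248·0.334)] = 7.702·ln(2.862/1.993) = 2.788 mol·L⁻¹.
Then C_B = (C_{A0}−C_A) − C_C = 3.506 − 2.788 = 0.7174 mol·L⁻¹.
S̃_{B/C} = C_B/C_C = 0.7174/2.788 = 0.257.

0.257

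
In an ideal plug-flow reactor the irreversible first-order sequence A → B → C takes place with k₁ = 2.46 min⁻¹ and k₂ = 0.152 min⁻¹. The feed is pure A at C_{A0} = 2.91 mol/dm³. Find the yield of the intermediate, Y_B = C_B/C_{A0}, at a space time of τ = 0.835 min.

For first-order series with pure A initially, C_B(τ) = k₁C_{A0}/(k₂−k₁)·(e^(−k₁τ) − e^(−k₂τ)).
e^(−k₁τ) = e^(−2.46×0.835) = e^(−2.054) = 0.1282; e^(−k₂τ) = e^(−0.1269) = 0.8808.
C_B = 2.46×2.91/(0.152−2.46) × (0.1282−0.8808) = (-3.102)×(-0.7526) = 2.334 mol/dm³.
Y_B = C_B/C_{A0} = 2.334/2.91 = 0.802.

0.802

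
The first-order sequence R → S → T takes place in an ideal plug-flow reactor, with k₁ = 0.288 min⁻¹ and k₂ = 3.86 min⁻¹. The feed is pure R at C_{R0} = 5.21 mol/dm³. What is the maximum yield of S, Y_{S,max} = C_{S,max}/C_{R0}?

Evaluating C_S at τ_opt = ln(k₂/k₁)/(k₂−k₁) gives C_{S,max}/C_{R0} = (k₁/k₂)^[k₂/(k₂−k₁)].
= (0.288/3.86)^(3.86/(3.86−0.288)) = (0.07461)^(1.081) = 0.06052.

0.0605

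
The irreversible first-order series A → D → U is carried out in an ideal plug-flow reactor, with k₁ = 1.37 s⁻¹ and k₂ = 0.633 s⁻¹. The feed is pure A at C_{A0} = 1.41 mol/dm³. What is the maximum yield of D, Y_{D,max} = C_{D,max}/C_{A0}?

0.515

At the optimum, C_{D,max}/C_{A0} = (k₁/k₂)^[k₂/(k₂−k₁)].
= (1.37/0.633)^(0.633/(0.633−1.37)) = (2.164)^(-0.8589) = 0.5152.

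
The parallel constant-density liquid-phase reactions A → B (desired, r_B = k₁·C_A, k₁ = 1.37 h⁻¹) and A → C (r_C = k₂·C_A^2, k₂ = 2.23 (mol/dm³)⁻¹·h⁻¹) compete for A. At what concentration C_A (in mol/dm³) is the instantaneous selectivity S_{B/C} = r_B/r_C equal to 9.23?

0.0666 mol/dm³

S_{B/C} = (k₁/k₂)·C_A⁻¹ ⇒ C_A = (S·k₂/k₁)^(-1).
= (9.23×2.23/1.37)^(-1) = (15.02)^(-1) = 0.0666 mol/dm³.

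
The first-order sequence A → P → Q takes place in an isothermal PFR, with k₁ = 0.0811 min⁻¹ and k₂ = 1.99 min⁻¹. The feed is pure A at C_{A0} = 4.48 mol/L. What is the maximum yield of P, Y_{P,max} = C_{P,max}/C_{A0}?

Evaluating C_P at τ_opt = ln(k₂/k₁)/(k₂−k₁) gives C_{P,max}/C_{A0} = (k₁/k₂)^[k₂/(k₂−k₁)].
= (0.0811/1.99)^(1.99/(1.99−0.0811)) = (0.04075)^(1.042) = 0.03557.

0.0356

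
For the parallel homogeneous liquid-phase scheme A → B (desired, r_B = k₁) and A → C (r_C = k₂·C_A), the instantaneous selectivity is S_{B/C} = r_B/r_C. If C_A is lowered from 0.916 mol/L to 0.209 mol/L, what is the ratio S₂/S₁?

S_{B/C} = (k₁/k₂)·C_A⁻¹, so S₂/S₁ = (C_{A,2}/C_{A,1})⁻¹.
= 0.916/0.209 = 4.38.

4.38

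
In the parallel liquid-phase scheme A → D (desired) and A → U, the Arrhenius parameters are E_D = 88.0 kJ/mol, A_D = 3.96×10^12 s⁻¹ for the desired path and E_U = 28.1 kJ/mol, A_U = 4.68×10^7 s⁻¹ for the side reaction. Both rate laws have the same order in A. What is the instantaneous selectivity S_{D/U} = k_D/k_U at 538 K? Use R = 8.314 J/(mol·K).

With equal orders, S_{D/U} = k_D/k_U = (A_D/A_U)·exp[(E_U−E_D)/(RT)].
(E_U−E_D)/(RT) = (28.1−88.0)×10³/(8.314×538) = -59900/4473 = -13.39.
k_D/k_U = (3.96×10^12/4.68×10^7)·exp(-13.39) = 84615 × 1.528×10^-6 = 0.129.
Since E_D > E_U, raising the temperature improves selectivity toward D.

0.129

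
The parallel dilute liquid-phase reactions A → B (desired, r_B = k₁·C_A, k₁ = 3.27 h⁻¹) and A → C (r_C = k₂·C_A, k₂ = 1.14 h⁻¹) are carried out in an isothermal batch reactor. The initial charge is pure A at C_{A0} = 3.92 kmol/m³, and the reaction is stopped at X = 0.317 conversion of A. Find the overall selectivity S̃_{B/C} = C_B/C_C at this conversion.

C_A = C_{A0}(1−X) = 2.677 kmol/m³.
Both paths are first order in A, so the instantaneous fraction to B is constant: dC_B/d(−C_A) = k₁/(k₁+k₂) = 0.7415.
C_B = 0.7415·(C_{A0}−C_A) = 0.7415×1.243 = 0.921 kmol/m³.
C_C = (C_{A0}−C_A)−C_B = 0.3212 kmol/m³; S̃_{B/C} = 0.9214/0.3212 = 2.87.

2.87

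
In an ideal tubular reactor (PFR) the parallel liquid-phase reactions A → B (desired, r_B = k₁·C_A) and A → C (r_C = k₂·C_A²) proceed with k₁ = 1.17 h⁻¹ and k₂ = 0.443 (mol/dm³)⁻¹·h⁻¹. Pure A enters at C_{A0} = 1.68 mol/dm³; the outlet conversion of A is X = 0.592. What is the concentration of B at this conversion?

0.691 mol/dm³

C_A = C_{A0}(1−X) = 0.6854 mol/dm³.
Along a PFR/batch, dC_B/dC_A = −r_B/(r_B+r_C) = −k₁/(k₁+k₂·C_A).
Integrating from C_{A0} to C_A: C_B = (1.17/0.443)·ln[(1.17+0.443·1.68)/(1.17+0.443·0.685)] = 2.641·ln(1.914/1.474) = 0.6909 mol/dm³.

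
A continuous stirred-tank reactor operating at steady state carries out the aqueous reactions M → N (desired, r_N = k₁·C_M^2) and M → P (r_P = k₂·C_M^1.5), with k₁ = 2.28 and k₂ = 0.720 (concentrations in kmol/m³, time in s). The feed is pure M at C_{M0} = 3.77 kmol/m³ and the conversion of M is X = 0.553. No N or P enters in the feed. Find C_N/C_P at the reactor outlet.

Exit C_M = C_{M0}(1−X) = 3.77×0.447 = 1.685 kmol/m³.
Rates in a CSTR are evaluated at the outlet concentration: r_N = 2.28×1.685^2 = 6.475, r_P = 0.720×1.685^1.5 = 1.575.
Overall selectivity = C_N/C_P = r_Nτ/(r_Pτ) = r_N/r_P = 4.11.

4.11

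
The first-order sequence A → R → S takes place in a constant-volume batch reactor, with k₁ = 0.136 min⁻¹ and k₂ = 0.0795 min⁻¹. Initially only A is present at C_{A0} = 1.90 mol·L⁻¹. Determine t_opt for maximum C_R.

The intermediate peaks when r₁ = r₂, i.e. k₁e^(−k₁t) = k₂e^(−k₂t), giving t_opt = ln(k₂/k₁)/(k₂−k₁).
= ln(0.0795/0.136)/(0.0795−0.136) = ln(0.5846)/-0.05650 = -0.5369/-0.05650 = 9.50 min.

9.50 min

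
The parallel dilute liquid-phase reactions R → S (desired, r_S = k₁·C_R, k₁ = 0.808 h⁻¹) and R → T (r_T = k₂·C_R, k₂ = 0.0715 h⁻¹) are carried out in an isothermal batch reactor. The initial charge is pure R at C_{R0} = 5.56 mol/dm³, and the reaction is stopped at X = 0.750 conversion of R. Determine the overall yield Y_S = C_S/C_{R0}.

0.689

C_R = C_{R0}(1−X) = 1.390 mol/dm³.
Both paths are first order in R, so the instantaneous fraction to S is constant: dC_S/d(−C_R) = k₁/(k₁+k₂) = 0.9187.
C_S = 0.9187·(C_{R0}−C_R) = 0.9187×4.170 = 3.83 mol/dm³.
Y_S = C_S/C_{R0} = 3.831/5.56 = 0.689.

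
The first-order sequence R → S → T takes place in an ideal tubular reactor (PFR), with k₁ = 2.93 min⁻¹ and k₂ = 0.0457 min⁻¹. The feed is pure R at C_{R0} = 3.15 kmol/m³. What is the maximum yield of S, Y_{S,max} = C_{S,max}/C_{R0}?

0.936

At the optimum, C_{S,max}/C_{R0} = (k₁/k₂)^[k₂/(k₂−k₁)].
= (2.93/0.0457)^(0.0457/(0.0457−2.93)) = (64.11)^(-0.01584) = 0.9362.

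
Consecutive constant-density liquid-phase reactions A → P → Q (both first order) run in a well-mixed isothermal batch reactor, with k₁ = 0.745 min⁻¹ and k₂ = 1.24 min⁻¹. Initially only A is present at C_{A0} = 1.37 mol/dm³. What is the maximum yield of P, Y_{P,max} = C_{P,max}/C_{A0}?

At the optimum, C_{P,max}/C_{A0} = (k₁/k₂)^[k₂/(k₂−k₁)].
= (0.745/1.24)^(1.24/(1.24−0.745)) = (0.6008)^(2.505) = 0.2791.

0.279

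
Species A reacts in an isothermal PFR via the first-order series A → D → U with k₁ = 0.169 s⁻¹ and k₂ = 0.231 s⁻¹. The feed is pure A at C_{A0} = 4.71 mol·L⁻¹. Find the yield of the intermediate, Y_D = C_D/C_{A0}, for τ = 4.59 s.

For first-order series with pure A initially, C_D(τ) = k₁C_{A0}/(k₂−k₁)·(e^(−k₁τ) − e^(−k₂τ)).
e^(−k₁τ) = e^(−0.169×4.59) = e^(−0.7757) = 0.4604; e^(−k₂τ) = e^(−1.060) = 0.3464.
C_D = 0.169×4.71/(0.231−0.169) × (0.4604−0.3464) = 12.84×0.1140 = 1.464 mol·L⁻¹.
Y_D = C_D/C_{A0} = 1.464/4.71 = 0.311.

0.311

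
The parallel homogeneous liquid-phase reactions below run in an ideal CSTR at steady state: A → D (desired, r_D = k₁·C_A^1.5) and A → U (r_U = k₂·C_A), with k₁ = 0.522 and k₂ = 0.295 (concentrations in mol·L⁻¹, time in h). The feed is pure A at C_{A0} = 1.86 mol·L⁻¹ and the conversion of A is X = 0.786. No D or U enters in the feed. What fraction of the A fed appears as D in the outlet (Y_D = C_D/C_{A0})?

Exit C_A = C_{A0}(1−X) = 1.86×0.214 = 0.3980 mol·L⁻¹.
In a CSTR the entire volume is at exit conditions, so r_D = 0.522×0.3980^1.5 = 0.1311 and r_U = 0.295×0.3980 = 0.1174.
Fraction of consumed A going to D: r_D/(r_D+r_U) = 0.5275.
C_D = 0.5275·C_{A0}·X = 0.5275×1.86×0.786 = 0.771 mol·L⁻¹; Y_D = C_D/C_{A0} = 0.415.

0.415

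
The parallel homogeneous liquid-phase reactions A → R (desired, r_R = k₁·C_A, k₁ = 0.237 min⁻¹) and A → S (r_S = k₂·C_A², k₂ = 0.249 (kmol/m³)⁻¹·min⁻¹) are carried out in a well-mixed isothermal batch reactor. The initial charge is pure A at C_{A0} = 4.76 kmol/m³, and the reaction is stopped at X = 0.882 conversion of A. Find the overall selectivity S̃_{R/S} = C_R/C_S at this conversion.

0.431

C_A = C_{A0}(1−X) = 0.5617 kmol/m³.
Along a PFR/batch, dC_R/dC_A = −r_R/(r_R+r_S) = −k₁/(k₁+k₂·C_A).
Integrating from C_{A0} to C_A: C_R = (0.237/0.249)·ln[(0.237+0.249·4.76)/(0.237+0.249·0.562)] = 0.9518·ln(1.422/0.3769) = 1.264 kmol/m³.
C_S = (C_{A0}−C_A)−C_R = 2.934 kmol/m³; S̃_{R/S} = 1.264/2.934 = 0.431.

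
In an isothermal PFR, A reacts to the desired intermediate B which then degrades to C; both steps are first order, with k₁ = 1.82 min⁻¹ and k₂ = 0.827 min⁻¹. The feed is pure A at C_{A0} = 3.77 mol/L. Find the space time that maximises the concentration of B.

0.794 min

For first-order series the maximum of C_B occurs at τ_opt = ln(k₂/k₁)/(k₂−k₁).
= ln(0.827/1.82)/(0.827−1.82) = ln(0.4544)/-0.9930 = -0.7888/-0.9930 = 0.794 min.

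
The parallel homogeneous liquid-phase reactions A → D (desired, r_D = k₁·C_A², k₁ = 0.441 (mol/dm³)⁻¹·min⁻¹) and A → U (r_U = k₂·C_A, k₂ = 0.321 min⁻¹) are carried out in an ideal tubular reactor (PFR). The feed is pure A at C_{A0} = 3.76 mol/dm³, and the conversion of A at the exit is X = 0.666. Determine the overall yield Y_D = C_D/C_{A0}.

0.508

C_A = C_{A0}(1−X) = 1.256 mol/dm³.
Along a PFR/batch, dC_U/dC_A = −r_U/(r_D+r_U) = −k₂/(k₂+k₁·C_A).
Integrating from C_{A0} to C_A: C_U = (0.321/0.441)·ln[(0.321+0.441·3.76)/(0.321+0.441·1.26)] = 0.7279·ln(1.979/0.8748) = 0.5943 mol/dm³.
Then C_D = (C_{A0}−C_A) − C_U = 2.504 − 0.5943 = 1.910 mol/dm³.
Y_D = C_D/C_{A0} = 1.910/3.76 = 0.508.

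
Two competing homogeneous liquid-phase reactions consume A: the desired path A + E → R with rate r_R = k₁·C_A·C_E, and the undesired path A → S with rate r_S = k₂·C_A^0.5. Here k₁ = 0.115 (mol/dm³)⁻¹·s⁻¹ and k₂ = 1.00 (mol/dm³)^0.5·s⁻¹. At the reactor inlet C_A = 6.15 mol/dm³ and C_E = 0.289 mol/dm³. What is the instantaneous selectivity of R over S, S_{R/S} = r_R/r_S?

0.0824

S_{R/S} = r_R/r_S = (k₁·C_A·C_E)/(k₂·C_A^0.5) = (k₁/k₂)·C_A^0.5·C_E.
= (0.115×6.150×0.2890) / (1.00×6.150^0.5) = 0.2044/2.480 = 0.0824.
Since the desired path is higher order in A, keeping C_A high (PFR or concentrated feed) favours R.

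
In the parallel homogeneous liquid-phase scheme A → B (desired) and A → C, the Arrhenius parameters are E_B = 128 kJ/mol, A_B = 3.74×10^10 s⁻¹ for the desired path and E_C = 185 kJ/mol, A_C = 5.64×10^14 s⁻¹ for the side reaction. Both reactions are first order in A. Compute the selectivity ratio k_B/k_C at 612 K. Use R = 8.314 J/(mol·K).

4.86

k_B/k_C = (A_B/A_C)·exp[−(E_B−E_C)/(RT)] = (A_B/A_C)·exp[(E_C−E_B)/(RT)].
(E_C−E_B)/(RT) = (185−128)×10³/(8.314×612) = 57000/5088 = 11.20.
k_B/k_C = (3.74×10^10/5.64×10^14)·exp(11.20) = 6.631×10^-5 × 73311 = 4.86.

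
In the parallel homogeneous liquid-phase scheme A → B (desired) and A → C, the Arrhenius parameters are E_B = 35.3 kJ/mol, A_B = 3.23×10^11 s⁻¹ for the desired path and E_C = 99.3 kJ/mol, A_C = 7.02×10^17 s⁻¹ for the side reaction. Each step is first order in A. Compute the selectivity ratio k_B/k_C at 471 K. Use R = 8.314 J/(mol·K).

Since both paths have the same order in A, the concentration cancels and S_{B/C} = k_B/k_C = (A_B/A_C)·exp[(E_C−E_B)/(RT)].
(E_C−E_B)/(RT) = (99.3−35.3)×10³/(8.314×471) = 64000/3916 = 16.34.
k_B/k_C = (3.23×10^11/7.02×10^17)·exp(16.34) = 4.601×10^-7 × 1.253×10^7 = 5.77.

5.77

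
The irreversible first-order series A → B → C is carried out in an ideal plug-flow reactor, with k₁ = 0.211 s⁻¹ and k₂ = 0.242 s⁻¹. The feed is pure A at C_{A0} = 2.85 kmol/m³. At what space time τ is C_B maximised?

Setting dC_B/dτ = 0 gives τ_opt = ln(k₂/k₁)/(k₂−k₁).
= ln(0.242/0.211)/(0.242−0.211) = ln(1.147)/0.03100 = 0.1371/0.03100 = 4.42 s.

4.42 s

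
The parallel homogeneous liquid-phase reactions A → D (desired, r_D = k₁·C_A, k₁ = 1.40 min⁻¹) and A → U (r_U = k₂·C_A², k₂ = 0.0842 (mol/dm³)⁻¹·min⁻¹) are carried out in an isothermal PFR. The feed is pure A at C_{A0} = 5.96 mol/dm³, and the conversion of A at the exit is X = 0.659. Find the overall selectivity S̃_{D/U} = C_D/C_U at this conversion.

C_A = C_{A0}(1−X) = 2.032 mol/dm³.
Along a PFR/batch, dC_D/dC_A = −r_D/(r_D+r_U) = −k₁/(k₁+k₂·C_A).
Integrating from C_{A0} to C_A: C_D = (1.40/0.0842)·ln[(1.40+0.0842·5.96)/(1.40+0.0842·2.03)] = 16.63·ln(1.902/1.571) = 3.176 mol/dm³.
C_U = (C_{A0}−C_A)−C_D = 0.7514 mol/dm³; S̃_{D/U} = 3.176/0.7514 = 4.23.

4.23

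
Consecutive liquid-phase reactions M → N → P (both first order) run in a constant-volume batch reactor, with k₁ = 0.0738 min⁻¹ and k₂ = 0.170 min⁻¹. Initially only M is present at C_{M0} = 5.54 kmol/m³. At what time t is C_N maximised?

The intermediate peaks when r₁ = r₂, i.e. k₁e^(−k₁t) = k₂e^(−k₂t), giving t_opt = ln(k₂/k₁)/(k₂−k₁).
= ln(0.170/0.0738)/(0.170−0.0738) = ln(2.304)/0.09620 = 0.8344/0.09620 = 8.67 min.

8.67 min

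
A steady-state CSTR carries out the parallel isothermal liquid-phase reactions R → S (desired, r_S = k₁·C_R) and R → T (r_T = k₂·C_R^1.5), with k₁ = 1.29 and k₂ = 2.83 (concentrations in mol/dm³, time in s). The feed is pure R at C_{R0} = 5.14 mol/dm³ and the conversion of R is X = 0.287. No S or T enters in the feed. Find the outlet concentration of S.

Exit C_R = C_{R0}(1−X) = 5.14×0.713 = 3.665 mol/dm³.
In a CSTR the entire volume is at exit conditions, so r_S = 1.29×3.665 = 4.728 and r_T = 2.83×3.665^1.5 = 19.85.
Fraction of consumed R going to S: r_S/(r_S+r_T) = 0.1923.
C_S = 0.1923·C_{R0}·X = 0.1923×5.14×0.287 = 0.284 mol/dm³.

0.284 mol/dm³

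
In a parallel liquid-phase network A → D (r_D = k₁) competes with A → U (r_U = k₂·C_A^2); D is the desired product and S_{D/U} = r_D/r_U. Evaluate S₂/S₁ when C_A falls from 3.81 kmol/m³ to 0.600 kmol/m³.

40.3

S_{D/U} = (k₁/k₂)·C_A^-2, so S₂/S₁ = (C_{A,2}/C_{A,1})^-2.
= (0.600/3.81)^(-2) = (0.1575)^(-2) = 40.3.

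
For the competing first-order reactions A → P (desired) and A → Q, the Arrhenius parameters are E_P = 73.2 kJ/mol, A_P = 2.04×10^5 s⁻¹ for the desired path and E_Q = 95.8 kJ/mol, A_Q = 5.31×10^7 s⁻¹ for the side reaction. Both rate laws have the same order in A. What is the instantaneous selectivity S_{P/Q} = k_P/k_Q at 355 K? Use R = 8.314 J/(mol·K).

With equal orders, S_{P/Q} = k_P/k_Q = (A_P/A_Q)·exp[(E_Q−E_P)/(RT)].
(E_Q−E_P)/(RT) = (95.8−73.2)×10³/(8.314×355) = 22600/2951 = 7.657.
k_P/k_Q = (2.04×10^5/5.31×10^7)·exp(7.657) = 0.003842 × 2116 = 8.13.
Since E_P < E_Q, lowering the temperature improves selectivity toward P.

8.13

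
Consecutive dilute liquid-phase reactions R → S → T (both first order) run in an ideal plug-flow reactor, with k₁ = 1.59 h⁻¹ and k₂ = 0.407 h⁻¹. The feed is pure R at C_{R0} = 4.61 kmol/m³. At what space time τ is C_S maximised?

1.15 h

Setting dC_S/dτ = 0 gives τ_opt = ln(k₂/k₁)/(k₂−k₁).
= ln(0.407/1.59)/(0.407−1.59) = ln(0.2560)/-1.183 = -1.363/-1.183 = 1.15 h.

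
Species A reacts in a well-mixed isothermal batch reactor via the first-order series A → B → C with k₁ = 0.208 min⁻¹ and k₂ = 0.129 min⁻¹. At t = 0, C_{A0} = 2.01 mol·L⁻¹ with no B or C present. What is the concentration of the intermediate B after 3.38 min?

0.802 mol·L⁻¹

For first-order series with pure A initially, C_B(t) = k₁C_{A0}/(k₂−k₁)·(e^(−k₁t) − e^(−k₂t)).
e^(−k₁t) = e^(−0.208×3.38) = e^(−0.7030) = 0.4951; e^(−k₂t) = e^(−0.4360) = 0.6466.
C_B = 0.208×2.01/(0.129−0.208) × (0.4951−0.6466) = (-5.292)×(-0.1515) = 0.8019 mol·L⁻¹.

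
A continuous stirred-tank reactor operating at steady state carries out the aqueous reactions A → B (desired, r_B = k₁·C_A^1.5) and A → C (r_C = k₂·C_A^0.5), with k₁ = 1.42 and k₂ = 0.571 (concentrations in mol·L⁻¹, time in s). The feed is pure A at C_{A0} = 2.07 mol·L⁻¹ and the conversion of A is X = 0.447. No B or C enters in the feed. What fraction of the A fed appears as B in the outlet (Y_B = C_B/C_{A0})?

0.331

Exit C_A = C_{A0}(1−X) = 2.07×0.553 = 1.145 mol·L⁻¹.
In a CSTR the entire volume is at exit conditions, so r_B = 1.42×1.145^1.5 = 1.739 and r_C = 0.571×1.145^0.5 = 0.6109.
Fraction of consumed A going to B: r_B/(r_B+r_C) = 0.7400.
C_B = 0.7400·C_{A0}·X = 0.7400×2.07×0.447 = 0.685 mol·L⁻¹; Y_B = C_B/C_{A0} = 0.331.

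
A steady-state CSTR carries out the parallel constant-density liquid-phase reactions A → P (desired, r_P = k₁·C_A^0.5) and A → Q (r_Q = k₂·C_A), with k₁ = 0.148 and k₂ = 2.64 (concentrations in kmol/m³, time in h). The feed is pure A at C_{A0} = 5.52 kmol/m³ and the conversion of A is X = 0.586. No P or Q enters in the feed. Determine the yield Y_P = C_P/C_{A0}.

0.0210

Exit C_A = C_{A0}(1−X) = 5.52×0.414 = 2.285 kmol/m³.
Rates in a CSTR are evaluated at the outlet concentration: r_P = 0.148×2.285^0.5 = 0.2237, r_Q = 2.64×2.285 = 6.033.
Fraction of consumed A going to P: r_P/(r_P+r_Q) = 0.03576.
C_P = 0.03576·C_{A0}·X = 0.03576×5.52×0.586 = 0.116 kmol/m³; Y_P = C_P/C_{A0} = 0.0210.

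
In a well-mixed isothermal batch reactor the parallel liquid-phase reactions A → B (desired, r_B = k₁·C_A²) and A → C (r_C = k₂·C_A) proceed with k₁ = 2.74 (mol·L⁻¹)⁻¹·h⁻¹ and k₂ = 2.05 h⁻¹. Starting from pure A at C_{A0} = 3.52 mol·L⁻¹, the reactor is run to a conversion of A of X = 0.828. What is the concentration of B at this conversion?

C_A = C_{A0}(1−X) = 0.6054 mol·L⁻¹.
Along a PFR/batch, dC_C/dC_A = −r_C/(r_B+r_C) = −k₂/(k₂+k₁·C_A).
Integrating from C_{A0} to C_A: C_C = (2.05/2.74)·ln[(2.05+2.74·3.52)/(2.05+2.74·0.605)] = 0.7482·ln(11.69/3.709) = 0.8592 mol·L⁻¹.
Then C_B = (C_{A0}−C_A) − C_C = 2.915 − 0.8592 = 2.055 mol·L⁻¹.

2.06 mol·L⁻¹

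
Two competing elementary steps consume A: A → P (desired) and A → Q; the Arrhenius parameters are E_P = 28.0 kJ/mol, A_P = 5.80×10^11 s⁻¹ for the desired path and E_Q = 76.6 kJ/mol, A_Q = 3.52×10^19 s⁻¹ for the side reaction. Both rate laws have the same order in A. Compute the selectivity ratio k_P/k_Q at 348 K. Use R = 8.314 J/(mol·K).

Since both paths have the same order in A, the concentration cancels and S_{P/Q} = k_P/k_Q = (A_P/A_Q)·exp[(E_Q−E_P)/(RT)].
(E_Q−E_P)/(RT) = (76.6−28.0)×10³/(8.314×348) = 48600/2893 = 16.80.
k_P/k_Q = (5.80×10^11/3.52×10^19)·exp(16.80) = 1.648×10^-8 × 1.973×10^7 = 0.325.
Since E_P < E_Q, lowering the temperature improves selectivity toward P.

0.325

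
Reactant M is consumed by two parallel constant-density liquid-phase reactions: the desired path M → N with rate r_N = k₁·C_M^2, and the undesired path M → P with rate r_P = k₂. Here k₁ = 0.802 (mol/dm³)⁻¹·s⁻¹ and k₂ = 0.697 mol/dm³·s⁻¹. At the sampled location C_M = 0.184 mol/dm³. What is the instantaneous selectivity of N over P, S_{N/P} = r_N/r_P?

0.0390

S_{N/P} = r_N/r_P = (k₁·C_M^2)/(k₂) = (k₁/k₂)·C_M^2.
= (0.802×0.1840^2) / (0.697) = 0.02715/0.6970 = 0.0390.
Since the desired path is higher order in M, keeping C_M high (PFR or concentrated feed) favours N.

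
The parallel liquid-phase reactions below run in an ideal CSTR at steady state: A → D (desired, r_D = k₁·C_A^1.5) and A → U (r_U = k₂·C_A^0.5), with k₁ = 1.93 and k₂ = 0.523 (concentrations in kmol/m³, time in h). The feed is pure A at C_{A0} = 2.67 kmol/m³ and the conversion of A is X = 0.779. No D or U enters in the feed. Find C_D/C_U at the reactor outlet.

Exit C_A = C_{A0}(1−X) = 2.67×0.221 = 0.5901 kmol/m³.
A CSTR operates uniformly at the exit composition, giving r_D = 0.8748 and r_U = 0.4017 (each k·C_A^n at C_A = 0.5901).
Overall selectivity = C_D/C_U = r_Dτ/(r_Uτ) = r_D/r_U = 2.18.

2.18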